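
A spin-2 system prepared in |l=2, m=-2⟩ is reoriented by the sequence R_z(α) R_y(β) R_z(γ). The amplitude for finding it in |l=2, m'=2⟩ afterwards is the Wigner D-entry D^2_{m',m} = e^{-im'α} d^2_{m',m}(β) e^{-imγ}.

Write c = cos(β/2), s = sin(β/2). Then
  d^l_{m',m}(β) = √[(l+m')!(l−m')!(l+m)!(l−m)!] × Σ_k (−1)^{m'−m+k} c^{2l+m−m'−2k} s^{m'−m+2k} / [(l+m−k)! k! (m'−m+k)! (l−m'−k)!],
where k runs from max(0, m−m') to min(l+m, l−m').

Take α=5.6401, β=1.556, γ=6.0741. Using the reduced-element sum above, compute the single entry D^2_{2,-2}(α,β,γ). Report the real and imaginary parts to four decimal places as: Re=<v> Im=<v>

D^2_{2,-2}(5.6401,1.556,6.0741) = e^{-i·2·5.6401}·d^2_{2,-2}(1.556)·e^{-i·-2·6.0741}. Compute d first:
Half-angle: c=0.712319, s=0.701856. N=√(24·1·1·24)=24.000000
Admissible k: 0..0 (factorial args all ≥0)
  k=0: (−1)^4·24.0000/(24)·0.7123^0·0.7019^4 = +0.242657
d^2_{2,-2}(1.556) = +0.242657
Phases: e^{-i·(2)·5.6401}=+0.280798+0.959767i, e^{-i·(-2)·6.0741}=+0.913833-0.406089i ⇒ D=+0.156842+0.185156i

Re=0.1568 Im=0.1852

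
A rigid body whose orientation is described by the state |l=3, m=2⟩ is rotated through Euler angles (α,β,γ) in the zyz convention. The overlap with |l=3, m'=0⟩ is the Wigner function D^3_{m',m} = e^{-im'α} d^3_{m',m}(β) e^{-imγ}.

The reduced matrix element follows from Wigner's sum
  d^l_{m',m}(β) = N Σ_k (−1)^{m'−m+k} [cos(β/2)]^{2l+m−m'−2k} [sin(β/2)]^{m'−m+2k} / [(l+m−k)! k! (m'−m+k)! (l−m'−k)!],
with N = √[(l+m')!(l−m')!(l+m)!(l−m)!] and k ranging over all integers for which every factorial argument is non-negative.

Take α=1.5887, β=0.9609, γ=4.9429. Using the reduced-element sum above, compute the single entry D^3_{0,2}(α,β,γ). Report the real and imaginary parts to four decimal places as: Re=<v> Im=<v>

Re=-0.4720 Im=0.2344

First d^3_{0,2}(β=0.9609), then the phase factors e^{-i(0)α} and e^{-i(2)γ}:
With c≡cos(β/2)=0.886787 and s≡sin(β/2)=0.462178, N=[6·6·120·1]^{1/2}=65.726707
The bounds max(0,m−m')=2 and min(l+m,l−m')=3 give 2 terms
  k=2: (−1)^0·65.7267/(12)·0.8868^4·0.4622^2 = +0.723531
  k=3: (−1)^1·65.7267/(12)·0.8868^2·0.4622^4 = -0.196534
d^3_{0,2}(0.9609) = +0.723531 -0.196534 = +0.526997
D = (+1.000000+0.000000i)·(+0.526997)·(-0.895598+0.444864i) = -0.471978+0.234442i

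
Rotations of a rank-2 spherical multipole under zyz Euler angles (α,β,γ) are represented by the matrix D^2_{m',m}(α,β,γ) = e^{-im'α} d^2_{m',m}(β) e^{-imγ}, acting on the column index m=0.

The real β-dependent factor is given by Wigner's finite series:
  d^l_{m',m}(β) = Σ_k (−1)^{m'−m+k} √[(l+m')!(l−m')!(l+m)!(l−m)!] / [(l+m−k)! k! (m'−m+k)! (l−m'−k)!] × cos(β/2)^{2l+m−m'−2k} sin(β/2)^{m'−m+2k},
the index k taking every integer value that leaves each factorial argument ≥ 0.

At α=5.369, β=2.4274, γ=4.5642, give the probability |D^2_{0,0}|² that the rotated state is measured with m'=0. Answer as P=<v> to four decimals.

D^2_{0,0}(5.369,2.4274,4.5642) = e^{-i·0·5.369}·d^2_{0,0}(2.4274)·e^{-i·0·4.5642}. Compute d first:
Half-angle: c=0.349555, s=0.936916. N=√(2·2·2·2)=4.000000
The bounds max(0,m−m')=0 and min(l+m,l−m')=2 give 3 terms
  k=0: (−1)^0·4.0000/(4)·0.3496^4·0.9369^0 = +0.014930
  k=1: (−1)^1·4.0000/(1)·0.3496^2·0.9369^2 = -0.429035
  k=2: (−1)^2·4.0000/(4)·0.3496^0·0.9369^4 = +0.770552
d^2_{0,0}(2.4274) = +0.014930 -0.429035 +0.770552 = +0.356448
|D^2_{0,0}|² = |d^2_{0,0}(β)|² = (+0.356448)² = 0.127055 (the z-rotation phases have unit modulus)

P=0.1271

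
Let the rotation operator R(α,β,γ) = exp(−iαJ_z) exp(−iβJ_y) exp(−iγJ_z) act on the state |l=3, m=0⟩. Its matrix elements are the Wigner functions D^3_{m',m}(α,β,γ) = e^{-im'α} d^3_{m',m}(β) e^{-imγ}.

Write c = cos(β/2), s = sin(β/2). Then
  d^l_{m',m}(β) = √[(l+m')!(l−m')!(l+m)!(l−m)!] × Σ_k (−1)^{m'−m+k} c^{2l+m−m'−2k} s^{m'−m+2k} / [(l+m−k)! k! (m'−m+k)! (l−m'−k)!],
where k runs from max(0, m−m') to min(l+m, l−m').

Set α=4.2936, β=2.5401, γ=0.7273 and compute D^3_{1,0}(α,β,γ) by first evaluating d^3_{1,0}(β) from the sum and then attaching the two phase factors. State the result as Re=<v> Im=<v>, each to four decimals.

Re=0.2390 Im=-0.5370

D^3_{1,0}(4.2936,2.5401,0.7273) = e^{-i·1·4.2936}·d^3_{1,0}(2.5401)·e^{-i·0·0.7273}. Compute d first:
With c≡cos(β/2)=0.296233 and s≡sin(β/2)=0.955116, N=[24·2·6·6]^{1/2}=41.569219
k∈{0,1,2} keeps every argument non-negative
  k=0: (−1)^1·41.5692/(12)·0.2962^5·0.9551^1 = -0.007548
  k=1: (−1)^2·41.5692/(4)·0.2962^3·0.9551^3 = +0.235386
  k=2: (−1)^3·41.5692/(12)·0.2962^1·0.9551^5 = -0.815650
d^3_{1,0}(2.5401) = -0.007548 +0.235386 -0.815650 = -0.587812
Phases: e^{-i·(1)·4.2936}=-0.406654+0.913582i, e^{-i·(0)·0.7273}=+1.000000+0.000000i ⇒ D=+0.239036-0.537015i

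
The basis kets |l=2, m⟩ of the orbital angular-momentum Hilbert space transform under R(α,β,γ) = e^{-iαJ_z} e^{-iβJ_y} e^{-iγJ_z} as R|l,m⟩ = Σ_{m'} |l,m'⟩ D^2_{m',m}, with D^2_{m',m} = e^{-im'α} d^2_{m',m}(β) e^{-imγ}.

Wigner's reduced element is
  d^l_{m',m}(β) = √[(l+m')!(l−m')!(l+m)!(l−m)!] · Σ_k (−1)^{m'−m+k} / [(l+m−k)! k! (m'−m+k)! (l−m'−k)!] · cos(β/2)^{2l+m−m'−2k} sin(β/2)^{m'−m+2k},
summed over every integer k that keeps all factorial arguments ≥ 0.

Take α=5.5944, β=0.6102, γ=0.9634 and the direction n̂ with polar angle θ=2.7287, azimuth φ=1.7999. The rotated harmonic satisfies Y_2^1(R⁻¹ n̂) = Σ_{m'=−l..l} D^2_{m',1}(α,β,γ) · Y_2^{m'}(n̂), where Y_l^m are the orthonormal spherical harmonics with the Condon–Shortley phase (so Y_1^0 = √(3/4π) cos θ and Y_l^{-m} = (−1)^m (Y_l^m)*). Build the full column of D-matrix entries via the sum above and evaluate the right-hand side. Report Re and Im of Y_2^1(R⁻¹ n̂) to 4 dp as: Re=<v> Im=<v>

Need the full column D^2_{m',1} for m'=−2..2 at α=5.5944, β=0.6102, γ=0.9634.
cos(β/2)=0.953817, sin(β/2)=0.300389
d^2_{-2,1}: single k=3 term ⇒ +0.051707;  D = -0.036001-0.037114i
d^2_{-1,1}: k∈[2..3] ⇒ +0.246274 -0.008142 = +0.238132;  D = -0.019360-0.237343i
d^2_{0,1}: k∈[1..2] ⇒ +0.638490 -0.063327 = +0.575163;  D = +0.328263-0.472287i
d^2_{1,1}: k∈[0..1] ⇒ +0.827675 -0.246274 = +0.581402;  D = +0.559616-0.157662i
d^2_{2,1}: single k=0 term ⇒ -0.521325;  D = -0.477247-0.209797i
Y_2^{m'}(θ=2.7287,φ=1.7999) and Σ D·Y over m':
  (-0.0360-0.0371i)·(-0.0558+0.0275i)  (-0.0194-0.2373i)·(+0.0645+0.2765i)  (+0.3283-0.4723i)·(+0.4784+0.0000i)  (+0.5596-0.1577i)·(-0.0645+0.2765i)  (-0.4772-0.2098i)·(-0.0558-0.0275i)
Y_2^1(R⁻¹ n̂) = +0.252825-0.055794i

Re=0.2528 Im=-0.0558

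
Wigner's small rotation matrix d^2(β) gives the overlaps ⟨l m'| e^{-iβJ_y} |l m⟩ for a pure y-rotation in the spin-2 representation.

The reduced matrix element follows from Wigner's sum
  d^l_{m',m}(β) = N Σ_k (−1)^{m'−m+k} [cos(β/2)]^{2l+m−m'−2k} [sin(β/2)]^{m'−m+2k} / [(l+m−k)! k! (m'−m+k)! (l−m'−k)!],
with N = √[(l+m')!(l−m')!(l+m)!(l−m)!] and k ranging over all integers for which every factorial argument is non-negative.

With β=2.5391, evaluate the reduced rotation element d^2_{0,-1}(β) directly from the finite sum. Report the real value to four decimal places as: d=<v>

d=0.5719

d^2_{0,-1}(β=2.5391) via Wigner's sum:
With c≡cos(β/2)=0.296711 and s≡sin(β/2)=0.954967, N=[2·2·1·6]^{1/2}=4.898979
k∈{0,1} keeps every argument non-negative
  k=0: (−1)^1·4.8990/(2)·0.2967^3·0.9550^1 = -0.061103
  k=1: (−1)^2·4.8990/(2)·0.2967^1·0.9550^3 = +0.632957
d^2_{0,-1}(2.5391) = -0.061103 +0.632957 = +0.571854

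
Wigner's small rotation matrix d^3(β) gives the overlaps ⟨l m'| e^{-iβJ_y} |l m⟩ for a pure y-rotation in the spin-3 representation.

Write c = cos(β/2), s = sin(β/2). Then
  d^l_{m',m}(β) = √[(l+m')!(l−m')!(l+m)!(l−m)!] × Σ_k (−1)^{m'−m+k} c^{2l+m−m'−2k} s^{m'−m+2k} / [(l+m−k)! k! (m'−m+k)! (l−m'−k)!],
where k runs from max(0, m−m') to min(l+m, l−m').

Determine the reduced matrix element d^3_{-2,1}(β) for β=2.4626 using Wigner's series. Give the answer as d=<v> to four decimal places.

d^3_{-2,1}(β=2.4626) via Wigner's sum:
With c≡cos(β/2)=0.333012 and s≡sin(β/2)=0.942923, N=[1·120·24·2]^{1/2}=75.894664
k: max(0,(1)−(-2))=3 … min(3+(1),3−(-2))=4
  k=3: (−1)^0·75.8947/(12)·0.3330^3·0.9429^3 = +0.195812
  k=4: (−1)^1·75.8947/(24)·0.3330^1·0.9429^5 = -0.784947
d^3_{-2,1}(2.4626) = +0.195812 -0.784947 = -0.589135

d=-0.5891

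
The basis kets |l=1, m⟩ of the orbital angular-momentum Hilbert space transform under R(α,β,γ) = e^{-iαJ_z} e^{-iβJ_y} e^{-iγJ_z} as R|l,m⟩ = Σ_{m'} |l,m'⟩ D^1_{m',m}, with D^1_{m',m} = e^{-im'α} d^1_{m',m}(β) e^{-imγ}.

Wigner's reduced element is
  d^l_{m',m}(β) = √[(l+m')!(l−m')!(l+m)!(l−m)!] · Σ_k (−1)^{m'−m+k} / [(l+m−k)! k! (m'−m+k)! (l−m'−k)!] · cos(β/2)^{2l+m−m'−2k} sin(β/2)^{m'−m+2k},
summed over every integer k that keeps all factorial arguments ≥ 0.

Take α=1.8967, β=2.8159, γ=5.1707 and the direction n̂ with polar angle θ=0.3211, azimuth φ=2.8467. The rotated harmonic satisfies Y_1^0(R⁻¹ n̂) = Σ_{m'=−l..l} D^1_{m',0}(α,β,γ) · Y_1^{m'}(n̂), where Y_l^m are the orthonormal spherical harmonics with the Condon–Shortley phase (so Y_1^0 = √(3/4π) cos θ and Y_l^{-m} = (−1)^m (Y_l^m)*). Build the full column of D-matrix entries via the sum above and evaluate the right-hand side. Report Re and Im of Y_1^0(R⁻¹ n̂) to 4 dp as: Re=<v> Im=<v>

Need the full column D^1_{m',0} for m'=−1..1 at α=1.8967, β=2.8159, γ=5.1707.
cos(β/2)=0.162128, sin(β/2)=0.986770
d^1_{-1,0}: single k=1 term ⇒ +0.226249;  D = -0.072437+0.214340i
d^1_{0,0}: k∈[0..1] ⇒ +0.026285 -0.973715 = -0.947429;  D = -0.947429+0.000000i
d^1_{1,0}: single k=0 term ⇒ -0.226249;  D = +0.072437+0.214340i
Y_1^{m'}(θ=0.3211,φ=2.8467) and Σ D·Y over m':
  (-0.0724+0.2143i)·(-0.1043-0.0317i)  (-0.9474+0.0000i)·(+0.4636+0.0000i)  (+0.0724+0.2143i)·(+0.1043-0.0317i)
Y_1^0(R⁻¹ n̂) = -0.410555+0.000000i

Re=-0.4106 Im=0.0000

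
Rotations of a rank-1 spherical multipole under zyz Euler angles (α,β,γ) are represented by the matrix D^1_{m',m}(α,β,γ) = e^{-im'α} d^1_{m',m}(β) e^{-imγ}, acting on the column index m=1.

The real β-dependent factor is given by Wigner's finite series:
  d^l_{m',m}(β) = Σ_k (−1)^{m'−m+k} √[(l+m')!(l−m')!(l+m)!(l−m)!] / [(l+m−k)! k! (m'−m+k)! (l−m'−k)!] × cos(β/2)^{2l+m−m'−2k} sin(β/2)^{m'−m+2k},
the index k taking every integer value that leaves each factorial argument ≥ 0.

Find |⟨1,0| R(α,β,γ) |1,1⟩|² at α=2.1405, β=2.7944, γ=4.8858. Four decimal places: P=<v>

P=0.0579

First d^1_{0,1}(β=2.7944), then the phase factors e^{-i(0)α} and e^{-i(1)γ}:
c=cos(2.7944/2)=0.172726, s=sin(2.7944/2)=0.984970; N=√[1·1·2·1]=1.414214
k∈{1} keeps every argument non-negative
  k=1: (−1)^0·1.4142/(1)·0.1727^1·0.9850^1 = +0.240600
d^1_{0,1}(2.7944) = +0.240600
|D^1_{0,1}|² = |d^1_{0,1}(β)|² = (+0.240600)² = 0.057888 (the z-rotation phases have unit modulus)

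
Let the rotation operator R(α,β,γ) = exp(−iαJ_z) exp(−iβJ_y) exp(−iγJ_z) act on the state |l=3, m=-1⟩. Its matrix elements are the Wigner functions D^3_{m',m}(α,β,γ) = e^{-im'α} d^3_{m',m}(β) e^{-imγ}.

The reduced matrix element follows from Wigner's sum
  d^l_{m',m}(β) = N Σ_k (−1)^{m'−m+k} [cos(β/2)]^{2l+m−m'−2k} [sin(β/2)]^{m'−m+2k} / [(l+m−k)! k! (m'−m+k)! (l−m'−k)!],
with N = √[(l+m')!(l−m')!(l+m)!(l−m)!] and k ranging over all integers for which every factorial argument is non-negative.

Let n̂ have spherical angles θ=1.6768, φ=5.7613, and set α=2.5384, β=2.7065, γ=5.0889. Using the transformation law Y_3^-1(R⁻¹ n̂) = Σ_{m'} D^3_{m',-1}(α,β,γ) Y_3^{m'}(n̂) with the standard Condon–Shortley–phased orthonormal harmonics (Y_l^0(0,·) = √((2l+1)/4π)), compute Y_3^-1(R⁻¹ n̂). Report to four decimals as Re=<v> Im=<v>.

Need the full column D^3_{m',-1} for m'=−3..3 at α=2.5384, β=2.7065, γ=5.0889.
cos(β/2)=0.215834, sin(β/2)=0.976430
d^3_{-3,-1}: single k=2 term ⇒ +0.008013;  D = +0.007937+0.001100i
d^3_{-2,-1}: k∈[1..2] ⇒ +0.001446 -0.059199 = -0.057753;  D = +0.042613+0.038981i
d^3_{-1,-1}: k∈[0..2] ⇒ +0.000101 -0.016552 +0.254072 = +0.237621;  D = +0.053404+0.231542i
d^3_{0,-1}: k∈[0..2] ⇒ -0.001584 +0.097274 -0.663616 = -0.567926;  D = -0.208814+0.528145i
d^3_{1,-1}: k∈[0..2] ⇒ +0.012414 -0.338763 +0.866656 = +0.540307;  D = -0.448634+0.301096i
d^3_{2,-1}: k∈[0..1] ⇒ -0.059199 +0.605796 = +0.546597;  D = +0.546557+0.006614i
d^3_{3,-1}: single k=0 term ⇒ +0.164003;  D = -0.133926-0.094662i
Y_3^{m'}(θ=1.6768,φ=5.7613) and Σ D·Y over m':
  (+0.0079+0.0011i)·(+0.0021+0.4102i)  (+0.0426+0.0390i)·(-0.0538-0.0924i)  (+0.0534+0.2315i)·(-0.2630-0.1512i)  (-0.2088+0.5281i)·(+0.1162+0.0000i)  (-0.4486+0.3011i)·(+0.2630-0.1512i)  (+0.5466+0.0066i)·(-0.0538+0.0924i)  (-0.1339-0.0947i)·(-0.0021+0.4102i)
Y_3^-1(R⁻¹ n̂) = -0.065762+0.132095i

Re=-0.0658 Im=0.1321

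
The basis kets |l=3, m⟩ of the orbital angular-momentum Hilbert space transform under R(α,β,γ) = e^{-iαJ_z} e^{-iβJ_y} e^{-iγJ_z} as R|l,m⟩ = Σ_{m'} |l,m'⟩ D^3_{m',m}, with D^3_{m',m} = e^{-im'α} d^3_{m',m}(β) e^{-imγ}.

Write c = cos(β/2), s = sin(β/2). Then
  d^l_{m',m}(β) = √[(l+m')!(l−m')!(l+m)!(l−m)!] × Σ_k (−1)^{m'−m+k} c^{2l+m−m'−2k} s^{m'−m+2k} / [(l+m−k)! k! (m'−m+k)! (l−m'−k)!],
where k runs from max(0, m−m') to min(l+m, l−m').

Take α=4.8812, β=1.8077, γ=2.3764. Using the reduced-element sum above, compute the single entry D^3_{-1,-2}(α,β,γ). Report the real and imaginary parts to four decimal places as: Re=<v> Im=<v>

Re=-0.4902 Im=-0.1041

First d^3_{-1,-2}(β=1.8077), then the phase factors e^{-i(-1)α} and e^{-i(-2)γ}:
With c≡cos(β/2)=0.618590 and s≡sin(β/2)=0.785714, N=[2·24·1·120]^{1/2}=75.894664
k∈{0,1} keeps every argument non-negative
  k=0: (−1)^1·75.8947/(24)·0.6186^5·0.7857^1 = -0.225049
  k=1: (−1)^2·75.8947/(12)·0.6186^3·0.7857^3 = +0.726159
d^3_{-1,-2}(1.8077) = -0.225049 +0.726159 = +0.501110
Phases: e^{-i·(-1)·4.8812}=+0.168010-0.985785i, e^{-i·(-2)·2.3764}=+0.040400-0.999184i ⇒ D=-0.490182-0.104080i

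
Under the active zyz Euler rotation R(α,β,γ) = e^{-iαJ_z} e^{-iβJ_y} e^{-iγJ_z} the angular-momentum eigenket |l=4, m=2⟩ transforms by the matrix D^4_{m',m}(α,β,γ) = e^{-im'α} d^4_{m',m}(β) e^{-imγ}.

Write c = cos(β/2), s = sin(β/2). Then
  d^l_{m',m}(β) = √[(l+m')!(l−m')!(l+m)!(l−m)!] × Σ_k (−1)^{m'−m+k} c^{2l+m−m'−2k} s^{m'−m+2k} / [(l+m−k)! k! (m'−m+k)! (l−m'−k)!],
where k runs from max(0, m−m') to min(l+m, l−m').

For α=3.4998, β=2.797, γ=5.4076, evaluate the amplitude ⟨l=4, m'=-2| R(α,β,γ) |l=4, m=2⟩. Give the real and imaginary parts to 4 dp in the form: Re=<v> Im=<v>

Re=-0.4510 Im=0.3602

Split into d^4_{-2,2}(β=2.797) × two z-phases.
With c≡cos(β/2)=0.171445 and s≡sin(β/2)=0.985194, N=[2·720·720·2]^{1/2}=1440.000000
The bounds max(0,m−m')=4 and min(l+m,l−m')=6 give 3 terms
  k=4: (−1)^0·1440.0000/(96)·0.1714^4·0.9852^4 = +0.012209
  k=5: (−1)^1·1440.0000/(120)·0.1714^2·0.9852^6 = -0.322523
  k=6: (−1)^2·1440.0000/(1440)·0.1714^0·0.9852^8 = +0.887509
d^4_{-2,2}(2.797) = +0.012209 -0.322523 +0.887509 = +0.577195
D = (+0.754165+0.656685i)·(+0.577195)·(-0.179398+0.983777i) = -0.450978+0.360240i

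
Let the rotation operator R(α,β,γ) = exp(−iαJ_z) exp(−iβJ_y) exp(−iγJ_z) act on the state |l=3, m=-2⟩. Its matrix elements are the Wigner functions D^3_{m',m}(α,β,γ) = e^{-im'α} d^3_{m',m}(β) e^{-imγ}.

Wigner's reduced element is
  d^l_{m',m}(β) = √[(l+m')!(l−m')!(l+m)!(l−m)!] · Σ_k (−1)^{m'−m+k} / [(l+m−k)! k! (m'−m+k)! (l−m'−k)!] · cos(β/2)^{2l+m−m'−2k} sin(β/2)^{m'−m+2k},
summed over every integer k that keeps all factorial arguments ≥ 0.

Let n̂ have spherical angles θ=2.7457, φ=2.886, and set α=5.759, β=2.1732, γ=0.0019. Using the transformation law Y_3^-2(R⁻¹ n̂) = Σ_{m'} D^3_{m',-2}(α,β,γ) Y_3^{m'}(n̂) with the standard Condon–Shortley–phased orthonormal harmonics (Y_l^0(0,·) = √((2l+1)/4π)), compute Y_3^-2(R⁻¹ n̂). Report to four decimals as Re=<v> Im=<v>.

Re=0.2060 Im=0.0447

Need the full column D^3_{m',-2} for m'=−3..3 at α=5.759, β=2.1732, γ=0.0019.
cos(β/2)=0.465497, sin(β/2)=0.885049
d^3_{-3,-2}: single k=1 term ⇒ +0.047384;  D = +0.000097-0.047384i
d^3_{-2,-2}: k∈[0..1] ⇒ +0.010174 -0.183896 = -0.173722;  D = -0.087256+0.150219i
d^3_{-1,-2}: k∈[0..1] ⇒ -0.061172 +0.442266 = +0.381094;  D = +0.330648-0.189486i
d^3_{0,-2}: k∈[0..1] ⇒ +0.201448 -0.728224 = -0.526775;  D = -0.526771-0.002002i
d^3_{1,-2}: k∈[0..1] ⇒ -0.442266 +0.799382 = +0.357116;  D = +0.308485+0.179913i
d^3_{2,-2}: k∈[0..1] ⇒ +0.664774 -0.480623 = +0.184151;  D = +0.091281+0.159935i
d^3_{3,-2}: single k=0 term ⇒ -0.619199;  D = +0.003442-0.619189i
Y_3^{m'}(θ=2.7457,φ=2.886) and Σ D·Y over m':
  (+0.0001-0.0474i)·(-0.0172-0.0166i)  (-0.0873+0.1502i)·(-0.1223-0.0686i)  (+0.3306-0.1895i)·(-0.3927-0.1026i)  (-0.5268-0.0020i)·(-0.4326+0.0000i)  (+0.3085+0.1799i)·(+0.3927-0.1026i)  (+0.0913+0.1599i)·(-0.1223+0.0686i)  (+0.0034-0.6192i)·(+0.0172-0.0166i)
Y_3^-2(R⁻¹ n̂) = +0.206034+0.044740i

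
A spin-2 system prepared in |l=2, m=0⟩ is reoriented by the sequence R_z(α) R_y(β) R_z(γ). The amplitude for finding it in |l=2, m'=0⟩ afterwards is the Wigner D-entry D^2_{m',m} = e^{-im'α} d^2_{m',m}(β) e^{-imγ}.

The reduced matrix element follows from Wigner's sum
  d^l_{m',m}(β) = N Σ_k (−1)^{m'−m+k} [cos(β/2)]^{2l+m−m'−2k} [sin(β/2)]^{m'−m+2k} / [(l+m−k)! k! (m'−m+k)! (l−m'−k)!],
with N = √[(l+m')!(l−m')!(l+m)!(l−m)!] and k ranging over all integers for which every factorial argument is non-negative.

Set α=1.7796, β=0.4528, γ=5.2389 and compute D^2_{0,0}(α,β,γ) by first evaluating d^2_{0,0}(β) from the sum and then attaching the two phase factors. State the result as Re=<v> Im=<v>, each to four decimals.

Split into d^2_{0,0}(β=0.4528) × two z-phases.
c=cos(0.4528/2)=0.974481, s=sin(0.4528/2)=0.224471; N=√[2·2·2·2]=4.000000
The bounds max(0,m−m')=0 and min(l+m,l−m')=2 give 3 terms
  k=0: (−1)^0·4.0000/(4)·0.9745^4·0.2245^0 = +0.901765
  k=1: (−1)^1·4.0000/(1)·0.9745^2·0.2245^2 = -0.191393
  k=2: (−1)^2·4.0000/(4)·0.9745^0·0.2245^4 = +0.002539
d^2_{0,0}(0.4528) = +0.901765 -0.191393 +0.002539 = +0.712910
D = (+1.000000+0.000000i)·(+0.712910)·(+1.000000+0.000000i) = +0.712910+0.000000i

Re=0.7129 Im=0.0000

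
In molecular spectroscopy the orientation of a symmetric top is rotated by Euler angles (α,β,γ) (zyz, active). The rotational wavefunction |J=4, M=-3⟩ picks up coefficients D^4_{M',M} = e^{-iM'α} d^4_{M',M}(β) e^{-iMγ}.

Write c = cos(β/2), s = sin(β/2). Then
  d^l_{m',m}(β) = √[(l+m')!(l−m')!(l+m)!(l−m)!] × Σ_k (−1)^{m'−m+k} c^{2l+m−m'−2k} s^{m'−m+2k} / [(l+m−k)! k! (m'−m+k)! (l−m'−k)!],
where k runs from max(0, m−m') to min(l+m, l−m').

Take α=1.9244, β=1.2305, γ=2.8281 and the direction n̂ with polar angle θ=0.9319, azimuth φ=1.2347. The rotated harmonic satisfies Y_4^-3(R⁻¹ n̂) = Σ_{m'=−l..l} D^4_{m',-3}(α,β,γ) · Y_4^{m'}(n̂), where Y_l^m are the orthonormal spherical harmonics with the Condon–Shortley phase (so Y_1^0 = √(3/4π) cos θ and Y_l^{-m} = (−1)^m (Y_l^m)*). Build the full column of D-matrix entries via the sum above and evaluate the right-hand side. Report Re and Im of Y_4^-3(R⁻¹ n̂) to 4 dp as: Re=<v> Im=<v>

Re=-0.1825 Im=0.1498

Need the full column D^4_{m',-3} for m'=−4..4 at α=1.9244, β=1.2305, γ=2.8281.
cos(β/2)=0.816629, sin(β/2)=0.577163
d^4_{-4,-3}: single k=1 term ⇒ +0.395383;  D = -0.351803-0.180450i
d^4_{-3,-3}: k∈[0..1] ⇒ +0.197788 -0.691582 = -0.493795;  D = +0.059277-0.490224i
d^4_{-2,-3}: k∈[0..1] ⇒ -0.523042 +0.783799 = +0.260757;  D = +0.253694-0.060277i
d^4_{-1,-3}: k∈[0..1] ⇒ +0.784181 -0.652847 = +0.131333;  D = -0.072727-0.109358i
d^4_{0,-3}: k∈[0..1] ⇒ -0.826196 +0.412696 = -0.413501;  D = +0.243718-0.334042i
d^4_{1,-3}: k∈[0..1] ⇒ +0.652847 -0.195663 = +0.457184;  D = +0.439792+0.124901i
d^4_{2,-3}: k∈[0..1] ⇒ -0.391518 +0.065189 = -0.326328;  D = +0.025066+0.325364i
d^4_{3,-3}: k∈[0..1] ⇒ +0.172559 -0.012314 = +0.160245;  D = -0.145625+0.066873i
d^4_{4,-3}: single k=0 term ⇒ -0.049279;  D = -0.034800-0.034891i
Y_4^{m'}(θ=0.9319,φ=1.2347) and Σ D·Y over m':
  (-0.3518-0.1804i)·(+0.0413+0.1791i)  (+0.0593-0.4902i)·(-0.3266+0.2059i)  (+0.2537-0.0603i)·(-0.2512-0.1999i)  (-0.0727-0.1094i)·(-0.0382+0.1092i)  (+0.2437-0.3340i)·(-0.3430+0.0000i)  (+0.4398+0.1249i)·(+0.0382+0.1092i)  (+0.0251+0.3254i)·(-0.2512+0.1999i)  (-0.1456+0.0669i)·(+0.3266+0.2059i)  (-0.0348-0.0349i)·(+0.0413-0.1791i)
Y_4^-3(R⁻¹ n̂) = -0.182465+0.149840i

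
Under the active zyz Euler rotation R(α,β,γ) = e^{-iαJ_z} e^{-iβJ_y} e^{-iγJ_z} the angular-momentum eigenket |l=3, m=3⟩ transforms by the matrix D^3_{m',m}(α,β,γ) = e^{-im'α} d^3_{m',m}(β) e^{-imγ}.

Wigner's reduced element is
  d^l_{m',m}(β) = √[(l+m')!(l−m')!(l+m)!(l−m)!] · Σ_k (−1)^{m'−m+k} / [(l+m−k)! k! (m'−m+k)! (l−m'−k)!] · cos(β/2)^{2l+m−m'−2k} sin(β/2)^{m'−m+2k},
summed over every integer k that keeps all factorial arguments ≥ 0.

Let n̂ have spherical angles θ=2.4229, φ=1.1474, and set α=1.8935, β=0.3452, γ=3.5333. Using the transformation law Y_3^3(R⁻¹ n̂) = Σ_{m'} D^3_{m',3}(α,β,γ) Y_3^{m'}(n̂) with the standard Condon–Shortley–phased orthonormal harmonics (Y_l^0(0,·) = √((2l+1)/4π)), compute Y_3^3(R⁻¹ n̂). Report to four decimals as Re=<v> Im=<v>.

Need the full column D^3_{m',3} for m'=−3..3 at α=1.8935, β=0.3452, γ=3.5333.
cos(β/2)=0.985142, sin(β/2)=0.171744
d^3_{-3,3}: single k=6 term ⇒ +0.000026;  D = +0.000005+0.000025i
d^3_{-2,3}: single k=5 term ⇒ +0.000361;  D = +0.000311-0.000182i
d^3_{-1,3}: single k=4 term ⇒ +0.003270;  D = -0.002462-0.002152i
d^3_{0,3}: single k=3 term ⇒ +0.021660;  D = -0.008348+0.019986i
d^3_{1,3}: single k=2 term ⇒ +0.107598;  D = +0.107312+0.007845i
d^3_{2,3}: single k=1 term ⇒ +0.390347;  D = -0.096472-0.378238i
d^3_{3,3}: single k=0 term ⇒ +0.914096;  D = -0.768374+0.495149i
Y_3^{m'}(θ=2.4229,φ=1.1474) and Σ D·Y over m':
  (+0.0000+0.0000i)·(-0.1137+0.0353i)  (+0.0003-0.0002i)·(+0.2209+0.2498i)  (-0.0025-0.0022i)·(+0.1602-0.3555i)  (-0.0083+0.0200i)·(+0.0470+0.0000i)  (+0.1073+0.0078i)·(-0.1602-0.3555i)  (-0.0965-0.3782i)·(+0.2209-0.2498i)  (-0.7684+0.4951i)·(+0.1137+0.0353i)
Y_3^3(R⁻¹ n̂) = -0.236492-0.068118i

Re=-0.2365 Im=-0.0681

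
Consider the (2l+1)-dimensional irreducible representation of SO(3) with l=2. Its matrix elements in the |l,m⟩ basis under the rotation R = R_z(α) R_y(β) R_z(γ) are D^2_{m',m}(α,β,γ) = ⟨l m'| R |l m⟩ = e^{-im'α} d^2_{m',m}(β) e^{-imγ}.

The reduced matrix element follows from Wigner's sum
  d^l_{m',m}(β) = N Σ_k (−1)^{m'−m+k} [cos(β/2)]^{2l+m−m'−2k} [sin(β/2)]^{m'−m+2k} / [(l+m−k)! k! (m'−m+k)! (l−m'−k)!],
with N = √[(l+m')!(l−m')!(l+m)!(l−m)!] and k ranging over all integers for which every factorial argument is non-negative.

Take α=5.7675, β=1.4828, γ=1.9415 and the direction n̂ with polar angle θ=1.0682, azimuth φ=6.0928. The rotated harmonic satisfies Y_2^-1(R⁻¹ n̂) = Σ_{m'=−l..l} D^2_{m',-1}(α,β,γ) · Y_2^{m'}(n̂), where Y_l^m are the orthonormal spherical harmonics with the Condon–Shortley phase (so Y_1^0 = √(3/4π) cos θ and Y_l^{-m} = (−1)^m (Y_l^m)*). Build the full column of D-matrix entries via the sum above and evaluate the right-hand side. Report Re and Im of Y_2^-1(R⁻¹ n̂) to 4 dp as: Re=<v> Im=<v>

Need the full column D^2_{m',-1} for m'=−2..2 at α=5.7675, β=1.4828, γ=1.9415.
cos(β/2)=0.737524, sin(β/2)=0.675321
d^2_{-2,-1}: single k=1 term ⇒ +0.541837;  D = +0.332495+0.427825i
d^2_{-1,-1}: k∈[0..1] ⇒ +0.295872 -0.744207 = -0.448335;  D = -0.064773-0.443632i
d^2_{0,-1}: k∈[0..1] ⇒ -0.663612 +0.556394 = -0.107218;  D = +0.038842-0.099935i
d^2_{1,-1}: k∈[0..1] ⇒ +0.744207 -0.207989 = +0.536218;  D = -0.415458+0.339005i
d^2_{2,-1}: single k=0 term ⇒ -0.454294;  D = +0.447843-0.076286i
Y_2^{m'}(θ=1.0682,φ=6.0928) and Σ D·Y over m':
  (+0.3325+0.4278i)·(+0.2754+0.1102i)  (-0.0648-0.4436i)·(+0.3202+0.0617i)  (+0.0388-0.0999i)·(-0.0958+0.0000i)  (-0.4155+0.3390i)·(-0.3202+0.0617i)  (+0.4478-0.0763i)·(+0.2754-0.1102i)
Y_2^-1(R⁻¹ n̂) = +0.274361-0.186582i

Re=0.2744 Im=-0.1866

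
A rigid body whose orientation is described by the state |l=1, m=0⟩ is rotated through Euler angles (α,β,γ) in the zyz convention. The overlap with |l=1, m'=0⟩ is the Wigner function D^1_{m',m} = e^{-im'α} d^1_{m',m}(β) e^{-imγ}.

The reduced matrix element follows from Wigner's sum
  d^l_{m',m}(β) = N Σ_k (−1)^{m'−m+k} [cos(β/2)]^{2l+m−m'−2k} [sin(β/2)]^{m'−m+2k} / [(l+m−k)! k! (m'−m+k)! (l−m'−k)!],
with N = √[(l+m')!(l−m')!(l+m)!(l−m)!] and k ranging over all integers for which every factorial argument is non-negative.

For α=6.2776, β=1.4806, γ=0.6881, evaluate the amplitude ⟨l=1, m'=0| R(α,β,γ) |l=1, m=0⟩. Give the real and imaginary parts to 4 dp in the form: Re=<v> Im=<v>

Split into d^1_{0,0}(β=1.4806) × two z-phases.
Half-angle: c=0.738266, s=0.674509. N=√(1·1·1·1)=1.000000
k: max(0,(0)−(0))=0 … min(1+(0),1−(0))=1
  k=0: (−1)^0·1.0000/(1)·0.7383^2·0.6745^0 = +0.545037
  k=1: (−1)^1·1.0000/(1)·0.7383^0·0.6745^2 = -0.454963
d^1_{0,0}(1.4806) = +0.545037 -0.454963 = +0.090074
D = (+1.000000+0.000000i)·(+0.090074)·(+1.000000+0.000000i) = +0.090074+0.000000i

Re=0.0901 Im=0.0000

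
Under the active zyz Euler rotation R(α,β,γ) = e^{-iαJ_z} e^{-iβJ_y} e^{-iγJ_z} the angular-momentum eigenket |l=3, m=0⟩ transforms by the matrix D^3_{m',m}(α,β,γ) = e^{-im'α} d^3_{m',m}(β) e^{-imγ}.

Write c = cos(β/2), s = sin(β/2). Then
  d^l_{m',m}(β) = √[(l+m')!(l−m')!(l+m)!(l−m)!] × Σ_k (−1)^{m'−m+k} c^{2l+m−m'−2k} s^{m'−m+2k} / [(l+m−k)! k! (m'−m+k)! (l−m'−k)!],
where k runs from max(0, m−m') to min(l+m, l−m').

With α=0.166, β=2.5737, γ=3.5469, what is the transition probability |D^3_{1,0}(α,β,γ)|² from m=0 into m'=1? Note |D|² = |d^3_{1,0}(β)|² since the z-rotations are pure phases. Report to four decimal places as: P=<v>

D^3_{1,0}(0.166,2.5737,3.5469) = e^{-i·1·0.166}·d^3_{1,0}(2.5737)·e^{-i·0·3.5469}. Compute d first:
c=cos(2.5737/2)=0.280146, s=sin(2.5737/2)=0.959957; N=√[24·2·6·6]=41.569219
The bounds max(0,m−m')=0 and min(l+m,l−m')=2 give 3 terms
  k=0: (−1)^1·41.5692/(12)·0.2801^5·0.9600^1 = -0.005738
  k=1: (−1)^2·41.5692/(4)·0.2801^3·0.9600^3 = +0.202126
  k=2: (−1)^3·41.5692/(12)·0.2801^1·0.9600^5 = -0.791107
d^3_{1,0}(2.5737) = -0.005738 +0.202126 -0.791107 = -0.594719
|D^3_{1,0}|² = |d^3_{1,0}(β)|² = (-0.594719)² = 0.353691 (the z-rotation phases have unit modulus)

P=0.3537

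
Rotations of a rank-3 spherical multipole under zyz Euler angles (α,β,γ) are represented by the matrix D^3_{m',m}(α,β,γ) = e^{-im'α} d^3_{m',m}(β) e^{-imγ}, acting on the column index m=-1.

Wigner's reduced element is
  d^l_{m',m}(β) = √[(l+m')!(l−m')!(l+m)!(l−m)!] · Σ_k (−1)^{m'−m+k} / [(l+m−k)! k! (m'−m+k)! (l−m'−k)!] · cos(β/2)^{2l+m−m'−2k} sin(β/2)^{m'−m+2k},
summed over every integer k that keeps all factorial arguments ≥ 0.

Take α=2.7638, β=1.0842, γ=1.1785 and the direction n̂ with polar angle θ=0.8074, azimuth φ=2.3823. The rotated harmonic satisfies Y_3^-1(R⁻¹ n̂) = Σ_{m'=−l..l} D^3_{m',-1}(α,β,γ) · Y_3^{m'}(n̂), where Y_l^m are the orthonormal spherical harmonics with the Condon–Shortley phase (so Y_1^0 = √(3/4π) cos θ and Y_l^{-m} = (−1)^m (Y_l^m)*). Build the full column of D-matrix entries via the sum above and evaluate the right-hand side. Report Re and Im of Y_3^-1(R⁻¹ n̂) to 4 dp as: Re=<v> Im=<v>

Need the full column D^3_{m',-1} for m'=−3..3 at α=2.7638, β=1.0842, γ=1.1785.
cos(β/2)=0.856627, sin(β/2)=0.515936
d^3_{-3,-1}: single k=2 term ⇒ +0.555143;  D = -0.554578-0.025041i
d^3_{-2,-1}: k∈[1..2] ⇒ +0.752584 -0.546001 = +0.206583;  D = +0.188383+0.084786i
d^3_{-1,-1}: k∈[0..2] ⇒ +0.395140 -1.146698 +0.311974 = -0.439584;  D = +0.306038+0.315555i
d^3_{0,-1}: k∈[0..2] ⇒ -0.824414 +0.897170 -0.108483 = -0.035727;  D = -0.013659-0.033013i
d^3_{1,-1}: k∈[0..2] ⇒ +0.860023 -0.415965 +0.018861 = +0.462920;  D = -0.006714-0.462871i
d^3_{2,-1}: k∈[0..1] ⇒ -0.546001 +0.099031 = -0.446970;  D = +0.158831-0.417797i
d^3_{3,-1}: single k=0 term ⇒ +0.201378;  D = +0.135948-0.148565i
Y_3^{m'}(θ=0.8074,φ=2.3823) and Σ D·Y over m':
  (-0.5546-0.0250i)·(+0.1022-0.1196i)  (+0.1884+0.0848i)·(+0.0192+0.3683i)  (+0.3060+0.3156i)·(-0.2354-0.2234i)  (-0.0137-0.0330i)·(-0.1574+0.0000i)  (-0.0067-0.4629i)·(+0.2354-0.2234i)  (+0.1588-0.4178i)·(+0.0192-0.3683i)  (+0.1359-0.1486i)·(-0.1022-0.1196i)
Y_3^-1(R⁻¹ n̂) = -0.374176-0.177755i

Re=-0.3742 Im=-0.1778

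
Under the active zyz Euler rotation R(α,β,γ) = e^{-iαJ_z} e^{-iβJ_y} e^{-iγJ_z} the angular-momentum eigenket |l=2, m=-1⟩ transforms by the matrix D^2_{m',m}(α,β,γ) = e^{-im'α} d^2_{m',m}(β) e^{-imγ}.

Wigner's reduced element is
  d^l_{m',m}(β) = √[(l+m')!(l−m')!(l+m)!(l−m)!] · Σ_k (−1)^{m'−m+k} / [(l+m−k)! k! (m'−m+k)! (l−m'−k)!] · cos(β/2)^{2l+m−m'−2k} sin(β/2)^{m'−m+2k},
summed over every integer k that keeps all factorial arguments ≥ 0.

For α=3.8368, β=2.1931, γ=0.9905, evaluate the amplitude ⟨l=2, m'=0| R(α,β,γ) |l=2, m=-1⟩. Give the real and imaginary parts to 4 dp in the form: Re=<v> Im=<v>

Re=0.3180 Im=0.4851

D^2_{0,-1}(3.8368,2.1931,0.9905) = e^{-i·0·3.8368}·d^2_{0,-1}(2.1931)·e^{-i·-1·0.9905}. Compute d first:
c=cos(2.1931/2)=0.456668, s=sin(2.1931/2)=0.889637; N=√[2·2·1·6]=4.898979
Admissible k: 0..1 (factorial args all ≥0)
  k=0: (−1)^1·4.8990/(2)·0.4567^3·0.8896^1 = -0.207535
  k=1: (−1)^2·4.8990/(2)·0.4567^1·0.8896^3 = +0.787617
d^2_{0,-1}(2.1931) = -0.207535 +0.787617 = +0.580082
D = (+1.000000+0.000000i)·(+0.580082)·(+0.548272+0.836300i) = +0.318043+0.485123i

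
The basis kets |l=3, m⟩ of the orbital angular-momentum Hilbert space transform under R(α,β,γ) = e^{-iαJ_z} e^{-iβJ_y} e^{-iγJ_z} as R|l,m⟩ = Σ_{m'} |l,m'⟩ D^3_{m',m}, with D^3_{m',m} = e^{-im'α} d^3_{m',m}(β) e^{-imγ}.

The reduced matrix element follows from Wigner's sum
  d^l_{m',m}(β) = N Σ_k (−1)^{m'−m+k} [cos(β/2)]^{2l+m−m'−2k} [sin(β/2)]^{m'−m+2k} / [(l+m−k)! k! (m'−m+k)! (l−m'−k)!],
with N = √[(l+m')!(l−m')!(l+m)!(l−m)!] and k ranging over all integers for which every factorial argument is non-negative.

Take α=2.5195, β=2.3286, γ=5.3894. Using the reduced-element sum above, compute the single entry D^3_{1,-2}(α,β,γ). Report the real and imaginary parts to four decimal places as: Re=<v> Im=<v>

Re=-0.2029 Im=0.4728

D^3_{1,-2}(2.5195,2.3286,5.3894) = e^{-i·1·2.5195}·d^3_{1,-2}(2.3286)·e^{-i·-2·5.3894}. Compute d first:
Half-angle: c=0.395394, s=0.918512. N=√(24·2·1·120)=75.894664
The bounds max(0,m−m')=0 and min(l+m,l−m')=1 give 2 terms
  k=0: (−1)^3·75.8947/(12)·0.3954^3·0.9185^3 = -0.302951
  k=1: (−1)^4·75.8947/(24)·0.3954^1·0.9185^5 = +0.817435
d^3_{1,-2}(2.3286) = -0.302951 +0.817435 = +0.514484
Attach z-rotation phases: D = e^{-i(1)(2.5195)}·(+0.514484)·e^{-i(-2)(5.3894)} = -0.202867+0.472799i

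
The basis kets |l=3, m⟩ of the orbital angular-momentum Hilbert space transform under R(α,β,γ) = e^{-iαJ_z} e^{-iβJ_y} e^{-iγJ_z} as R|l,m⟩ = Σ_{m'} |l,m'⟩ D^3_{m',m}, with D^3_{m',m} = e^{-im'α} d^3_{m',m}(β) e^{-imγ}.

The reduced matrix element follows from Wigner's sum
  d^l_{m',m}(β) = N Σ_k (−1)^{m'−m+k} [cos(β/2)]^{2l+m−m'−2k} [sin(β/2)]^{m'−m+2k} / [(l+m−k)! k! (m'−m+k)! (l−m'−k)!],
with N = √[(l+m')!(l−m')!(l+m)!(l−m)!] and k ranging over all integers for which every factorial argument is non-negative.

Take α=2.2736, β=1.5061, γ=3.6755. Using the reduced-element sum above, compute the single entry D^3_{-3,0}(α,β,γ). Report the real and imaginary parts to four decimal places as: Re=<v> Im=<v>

Re=0.4772 Im=0.2845

D^3_{-3,0}(2.2736,1.5061,3.6755) = e^{-i·-3·2.2736}·d^3_{-3,0}(1.5061)·e^{-i·0·3.6755}. Compute d first:
With c≡cos(β/2)=0.729606 and s≡sin(β/2)=0.683867, N=[1·720·6·6]^{1/2}=160.996894
The bounds max(0,m−m')=3 and min(l+m,l−m')=3 give 1 term
  k=3: (−1)^0·160.9969/(36)·0.7296^3·0.6839^3 = +0.555516
d^3_{-3,0}(1.5061) = +0.555516
Attach z-rotation phases: D = e^{-i(-3)(2.2736)}·(+0.555516)·e^{-i(0)(3.6755)} = +0.477151+0.284473i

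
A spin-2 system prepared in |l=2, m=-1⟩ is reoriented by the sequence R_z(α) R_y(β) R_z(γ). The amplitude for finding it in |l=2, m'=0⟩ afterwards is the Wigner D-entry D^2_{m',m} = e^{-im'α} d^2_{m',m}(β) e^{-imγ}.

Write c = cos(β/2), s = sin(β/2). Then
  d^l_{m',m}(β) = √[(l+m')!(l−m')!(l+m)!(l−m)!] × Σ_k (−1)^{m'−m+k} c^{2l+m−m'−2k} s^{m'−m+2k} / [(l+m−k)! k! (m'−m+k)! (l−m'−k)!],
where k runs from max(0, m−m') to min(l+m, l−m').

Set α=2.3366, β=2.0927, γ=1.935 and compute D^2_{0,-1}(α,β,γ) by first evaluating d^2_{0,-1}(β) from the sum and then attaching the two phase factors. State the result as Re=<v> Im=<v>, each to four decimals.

Re=-0.1885 Im=0.4946

First d^2_{0,-1}(β=2.0927), then the phase factors e^{-i(0)α} and e^{-i(-1)γ}:
c=cos(2.0927/2)=0.500734, s=sin(2.0927/2)=0.865601; N=√[2·2·1·6]=4.898979
k∈{0,1} keeps every argument non-negative
  k=0: (−1)^1·4.8990/(2)·0.5007^3·0.8656^1 = -0.266204
  k=1: (−1)^2·4.8990/(2)·0.5007^1·0.8656^3 = +0.795493
d^2_{0,-1}(2.0927) = -0.266204 +0.795493 = +0.529289
D = (+1.000000+0.000000i)·(+0.529289)·(-0.356205+0.934408i) = -0.188536+0.494572i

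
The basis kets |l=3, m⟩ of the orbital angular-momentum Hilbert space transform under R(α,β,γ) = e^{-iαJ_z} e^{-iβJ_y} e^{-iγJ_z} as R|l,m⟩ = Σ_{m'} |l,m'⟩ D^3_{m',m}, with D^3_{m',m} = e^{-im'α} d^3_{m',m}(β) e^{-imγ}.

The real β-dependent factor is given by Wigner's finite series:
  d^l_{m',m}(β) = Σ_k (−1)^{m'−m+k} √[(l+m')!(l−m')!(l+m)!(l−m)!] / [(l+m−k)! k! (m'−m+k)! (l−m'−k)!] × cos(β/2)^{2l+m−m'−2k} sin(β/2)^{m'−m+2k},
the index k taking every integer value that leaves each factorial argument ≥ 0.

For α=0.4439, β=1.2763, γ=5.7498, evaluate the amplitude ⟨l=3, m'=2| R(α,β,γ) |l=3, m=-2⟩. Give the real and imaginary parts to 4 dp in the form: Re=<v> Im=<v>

Re=-0.1354 Im=-0.3352

Split into d^3_{2,-2}(β=1.2763) × two z-phases.
Half-angle: c=0.803199, s=0.595711. N=√(120·1·1·120)=120.000000
Admissible k: 0..1 (factorial args all ≥0)
  k=0: (−1)^4·120.0000/(24)·0.8032^2·0.5957^4 = +0.406217
  k=1: (−1)^5·120.0000/(120)·0.8032^0·0.5957^6 = -0.044690
d^3_{2,-2}(1.2763) = +0.406217 -0.044690 = +0.361526
Attach z-rotation phases: D = e^{-i(2)(0.4439)}·(+0.361526)·e^{-i(-2)(5.7498)} = -0.135364-0.335228i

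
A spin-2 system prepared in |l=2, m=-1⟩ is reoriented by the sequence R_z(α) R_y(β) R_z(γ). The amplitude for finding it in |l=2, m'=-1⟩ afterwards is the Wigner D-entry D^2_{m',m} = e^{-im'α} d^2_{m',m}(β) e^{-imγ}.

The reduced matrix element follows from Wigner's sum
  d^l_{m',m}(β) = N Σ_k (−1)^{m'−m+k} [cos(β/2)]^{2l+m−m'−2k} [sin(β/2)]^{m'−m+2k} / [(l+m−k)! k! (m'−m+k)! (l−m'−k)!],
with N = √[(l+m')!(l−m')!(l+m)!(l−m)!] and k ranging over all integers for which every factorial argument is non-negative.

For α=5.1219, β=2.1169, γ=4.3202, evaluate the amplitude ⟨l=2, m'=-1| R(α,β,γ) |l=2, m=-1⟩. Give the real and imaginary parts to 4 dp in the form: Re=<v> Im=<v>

First d^2_{-1,-1}(β=2.1169), then the phase factors e^{-i(-1)α} and e^{-i(-1)γ}:
c=cos(2.1169/2)=0.490224, s=sin(2.1169/2)=0.871597; N=√[1·6·1·6]=6.000000
Admissible k: 0..1 (factorial args all ≥0)
  k=0: (−1)^0·6.0000/(6)·0.4902^4·0.8716^0 = +0.057753
  k=1: (−1)^1·6.0000/(2)·0.4902^2·0.8716^2 = -0.547698
d^2_{-1,-1}(2.1169) = +0.057753 -0.547698 = -0.489944
Attach z-rotation phases: D = e^{-i(-1)(5.1219)}·(-0.489944)·e^{-i(-1)(4.3202)} = +0.489871+0.008486i

Re=0.4899 Im=0.0085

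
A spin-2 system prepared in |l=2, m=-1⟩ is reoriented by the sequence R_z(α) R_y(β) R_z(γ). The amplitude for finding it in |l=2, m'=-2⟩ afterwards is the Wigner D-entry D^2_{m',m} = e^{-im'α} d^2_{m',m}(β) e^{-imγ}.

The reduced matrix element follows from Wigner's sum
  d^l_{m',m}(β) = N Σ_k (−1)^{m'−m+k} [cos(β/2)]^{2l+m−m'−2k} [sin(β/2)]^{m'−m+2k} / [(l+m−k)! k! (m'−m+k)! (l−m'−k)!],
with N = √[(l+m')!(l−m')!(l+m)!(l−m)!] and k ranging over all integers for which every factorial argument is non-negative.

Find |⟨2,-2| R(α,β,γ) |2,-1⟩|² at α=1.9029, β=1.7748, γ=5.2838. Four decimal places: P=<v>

P=0.1524

Split into d^2_{-2,-1}(β=1.7748) × two z-phases.
c=cos(1.7748/2)=0.631430, s=sin(1.7748/2)=0.775433; N=√[1·24·1·6]=12.000000
k: max(0,(-1)−(-2))=1 … min(2+(-1),2−(-2))=1
  k=1: (−1)^0·12.0000/(6)·0.6314^3·0.7754^1 = +0.390436
d^2_{-2,-1}(1.7748) = +0.390436
|D^2_{-2,-1}|² = |d^2_{-2,-1}(β)|² = (+0.390436)² = 0.152441 (the z-rotation phases have unit modulus)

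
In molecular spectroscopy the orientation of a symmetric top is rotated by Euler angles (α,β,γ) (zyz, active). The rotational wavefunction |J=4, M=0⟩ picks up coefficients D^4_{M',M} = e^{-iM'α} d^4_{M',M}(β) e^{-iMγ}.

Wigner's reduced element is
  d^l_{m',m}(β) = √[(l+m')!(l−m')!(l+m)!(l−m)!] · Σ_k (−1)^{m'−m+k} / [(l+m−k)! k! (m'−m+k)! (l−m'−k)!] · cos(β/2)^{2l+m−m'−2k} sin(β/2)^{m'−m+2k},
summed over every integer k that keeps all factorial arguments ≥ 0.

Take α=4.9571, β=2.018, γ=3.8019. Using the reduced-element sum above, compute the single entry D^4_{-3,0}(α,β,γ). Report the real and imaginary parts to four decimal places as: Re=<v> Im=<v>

D^4_{-3,0}(4.9571,2.018,3.8019) = e^{-i·-3·4.9571}·d^4_{-3,0}(2.018)·e^{-i·0·3.8019}. Compute d first:
c=cos(2.018/2)=0.532707, s=sin(2.018/2)=0.846300; N=√[1·5040·24·24]=1703.830978
Admissible k: 3..4 (factorial args all ≥0)
  k=3: (−1)^0·1703.8310/(144)·0.5327^5·0.8463^3 = +0.307666
  k=4: (−1)^1·1703.8310/(144)·0.5327^3·0.8463^5 = -0.776516
d^4_{-3,0}(2.018) = +0.307666 -0.776516 = -0.468850
Attach z-rotation phases: D = e^{-i(-3)(4.9571)}·(-0.468850)·e^{-i(0)(3.8019)} = +0.314103-0.348080i

Re=0.3141 Im=-0.3481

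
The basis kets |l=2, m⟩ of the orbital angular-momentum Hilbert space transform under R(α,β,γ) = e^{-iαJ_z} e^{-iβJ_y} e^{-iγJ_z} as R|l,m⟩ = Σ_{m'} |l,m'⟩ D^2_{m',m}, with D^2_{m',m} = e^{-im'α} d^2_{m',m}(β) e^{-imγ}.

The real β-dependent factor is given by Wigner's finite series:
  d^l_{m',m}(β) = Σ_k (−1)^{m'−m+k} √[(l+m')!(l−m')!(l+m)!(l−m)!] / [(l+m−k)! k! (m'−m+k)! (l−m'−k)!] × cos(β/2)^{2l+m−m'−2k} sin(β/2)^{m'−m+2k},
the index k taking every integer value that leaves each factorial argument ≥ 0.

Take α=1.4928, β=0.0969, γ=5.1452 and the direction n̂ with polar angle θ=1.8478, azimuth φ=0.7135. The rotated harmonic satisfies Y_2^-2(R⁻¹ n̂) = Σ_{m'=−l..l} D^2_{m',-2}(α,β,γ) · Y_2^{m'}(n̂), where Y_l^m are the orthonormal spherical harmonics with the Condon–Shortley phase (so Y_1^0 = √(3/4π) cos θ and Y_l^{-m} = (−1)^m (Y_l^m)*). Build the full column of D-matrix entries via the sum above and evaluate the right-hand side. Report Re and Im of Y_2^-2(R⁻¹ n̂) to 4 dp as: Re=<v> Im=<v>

Re=0.2704 Im=-0.2523

Need the full column D^2_{m',-2} for m'=−2..2 at α=1.4928, β=0.0969, γ=5.1452.
cos(β/2)=0.998827, sin(β/2)=0.048431
d^2_{-2,-2}: single k=0 term ⇒ +0.995314;  D = +0.755049+0.648500i
d^2_{-1,-2}: single k=0 term ⇒ -0.096521;  D = -0.068403+0.068099i
d^2_{0,-2}: single k=0 term ⇒ +0.005732;  D = -0.003715-0.004365i
d^2_{1,-2}: single k=0 term ⇒ -0.000227;  D = +0.000184-0.000133i
d^2_{2,-2}: single k=0 term ⇒ +0.000006;  D = +0.000003+0.000005i
Y_2^{m'}(θ=1.8478,φ=0.7135) and Σ D·Y over m':
  (+0.7550+0.6485i)·(+0.0512-0.3537i)  (-0.0684+0.0681i)·(-0.1536+0.1330i)  (-0.0037-0.0044i)·(-0.2446+0.0000i)  (+0.0002-0.0001i)·(+0.1536+0.1330i)  (+0.0000+0.0000i)·(+0.0512+0.3537i)
Y_2^-2(R⁻¹ n̂) = +0.270447-0.252334i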